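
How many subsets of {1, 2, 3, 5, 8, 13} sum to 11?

3

Starting from the Zeckendorf form and repeatedly splitting a term F_k into F_{k−1} + F_{k−2} (when neither is already used) reaches every representation.
11 = 8+3 = 8+2+1 = 5+3+2+1 — 3 representations.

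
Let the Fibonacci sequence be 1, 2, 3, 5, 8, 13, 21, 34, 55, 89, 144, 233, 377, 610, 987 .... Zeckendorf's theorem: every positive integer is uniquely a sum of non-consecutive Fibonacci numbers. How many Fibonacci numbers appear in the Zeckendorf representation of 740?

5

Greedily peel off the largest Fibonacci term at each step:
740 − 610 = 130
130 − 89 = 41
41 − 34 = 7
7 − 5 = 2
2 − 2 = 0
740 = 610 + 89 + 34 + 5 + 2, which has 5 terms.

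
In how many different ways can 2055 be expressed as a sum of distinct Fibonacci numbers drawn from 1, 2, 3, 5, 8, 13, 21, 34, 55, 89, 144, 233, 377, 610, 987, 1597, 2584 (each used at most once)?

Starting from the Zeckendorf form and repeatedly splitting a term F_k into F_{k−1} + F_{k−2} (when neither is already used) reaches every representation.
2055 = 1597+377+55+21+5 = 1597+377+55+21+3+2 = 1597+377+55+13+8+5 = 1597+233+144+55+21+5 = … (24 more), for 28 in all.

28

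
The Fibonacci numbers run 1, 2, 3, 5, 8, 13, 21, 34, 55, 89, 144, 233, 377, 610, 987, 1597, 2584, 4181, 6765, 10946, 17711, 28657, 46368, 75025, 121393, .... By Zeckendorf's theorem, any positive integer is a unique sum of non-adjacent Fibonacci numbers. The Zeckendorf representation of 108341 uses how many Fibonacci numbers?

Repeatedly subtract the largest Fibonacci number that fits:
108341: greatest Fibonacci not exceeding it is 75025, leaving 33316
33316: greatest Fibonacci not exceeding it is 28657, leaving 4659
4659: greatest Fibonacci not exceeding it is 4181, leaving 478
478: greatest Fibonacci not exceeding it is 377, leaving 101
101: greatest Fibonacci not exceeding it is 89, leaving 12
12: greatest Fibonacci not exceeding it is 8, leaving 4
4: greatest Fibonacci not exceeding it is 3, leaving 1
1: greatest Fibonacci not exceeding it is 1, leaving 0
108341 = 75025 + 28657 + 4181 + 377 + 89 + 8 + 3 + 1, which has 8 terms.

8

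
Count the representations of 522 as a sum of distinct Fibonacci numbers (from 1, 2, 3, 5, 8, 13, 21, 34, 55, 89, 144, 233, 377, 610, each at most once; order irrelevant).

9

522 = 377+144+1 = 377+89+55+1 = 377+89+34+21+1 = … (6 more), for 9 in all.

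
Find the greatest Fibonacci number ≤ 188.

144 ≤ 188 < 233, so the largest Fibonacci number not exceeding 188 is 144.

144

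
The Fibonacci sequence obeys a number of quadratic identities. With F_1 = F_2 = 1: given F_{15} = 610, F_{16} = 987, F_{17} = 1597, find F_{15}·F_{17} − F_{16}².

610·1597 − 987² = 974170 − 974169 = 1. (Cassini's identity: F_{k−1}F_{k+1} − F_k² = (−1)^k.)

1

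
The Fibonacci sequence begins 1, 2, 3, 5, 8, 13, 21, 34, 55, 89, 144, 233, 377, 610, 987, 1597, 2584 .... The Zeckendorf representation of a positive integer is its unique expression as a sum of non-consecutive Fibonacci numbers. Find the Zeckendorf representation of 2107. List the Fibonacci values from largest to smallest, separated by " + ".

1597 + 377 + 89 + 34 + 8 + 2

subtract 1597 from 2107: 510 remains
subtract 377 from 510: 133 remains
subtract 89 from 133: 44 remains
subtract 34 from 44: 10 remains
subtract 8 from 10: 2 remains
subtract 2 from 2: 0 remains
So 2107 = 1597 + 377 + 89 + 34 + 8 + 2, with no two terms consecutive in the sequence.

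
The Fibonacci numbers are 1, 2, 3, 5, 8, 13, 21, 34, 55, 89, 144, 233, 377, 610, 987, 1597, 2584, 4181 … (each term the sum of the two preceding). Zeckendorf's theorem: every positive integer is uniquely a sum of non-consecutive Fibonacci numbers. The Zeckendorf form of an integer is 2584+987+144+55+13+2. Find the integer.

3785

2584+987+144+55+13+2 = 3785.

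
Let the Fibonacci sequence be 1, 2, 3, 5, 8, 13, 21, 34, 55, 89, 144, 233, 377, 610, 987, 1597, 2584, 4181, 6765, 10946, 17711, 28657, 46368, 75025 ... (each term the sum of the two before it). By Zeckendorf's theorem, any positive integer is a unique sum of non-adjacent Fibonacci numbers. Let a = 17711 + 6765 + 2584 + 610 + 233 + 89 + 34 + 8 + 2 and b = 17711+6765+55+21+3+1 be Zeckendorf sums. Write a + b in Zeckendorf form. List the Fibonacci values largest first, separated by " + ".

The two numbers are 28036 and 24556, so their sum is 52592.
largest Fibonacci ≤ 52592 is 46368; 52592 − 46368 = 6224
largest Fibonacci ≤ 6224 is 4181; 6224 − 4181 = 2043
largest Fibonacci ≤ 2043 is 1597; 2043 − 1597 = 446
largest Fibonacci ≤ 446 is 377; 446 − 377 = 69
largest Fibonacci ≤ 69 is 55; 69 − 55 = 14
largest Fibonacci ≤ 14 is 13; 14 − 13 = 1
largest Fibonacci ≤ 1 is 1; 1 − 1 = 0

46368 + 4181 + 1597 + 377 + 55 + 13 + 1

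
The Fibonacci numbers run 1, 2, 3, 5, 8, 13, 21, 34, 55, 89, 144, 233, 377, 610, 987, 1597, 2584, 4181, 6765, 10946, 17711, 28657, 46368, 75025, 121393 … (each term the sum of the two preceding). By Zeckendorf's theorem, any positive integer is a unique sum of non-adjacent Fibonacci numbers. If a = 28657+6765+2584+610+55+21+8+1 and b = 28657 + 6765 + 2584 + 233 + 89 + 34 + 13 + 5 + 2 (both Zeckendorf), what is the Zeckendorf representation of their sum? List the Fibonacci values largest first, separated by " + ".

The two numbers are 38701 and 38382, so their sum is 77083.
Repeatedly subtract the largest Fibonacci number that fits:
77083: greatest Fibonacci not exceeding it is 75025, leaving 2058
2058: greatest Fibonacci not exceeding it is 1597, leaving 461
461: greatest Fibonacci not exceeding it is 377, leaving 84
84: greatest Fibonacci not exceeding it is 55, leaving 29
29: greatest Fibonacci not exceeding it is 21, leaving 8
8: greatest Fibonacci not exceeding it is 8, leaving 0

75025 + 1597 + 377 + 55 + 21 + 8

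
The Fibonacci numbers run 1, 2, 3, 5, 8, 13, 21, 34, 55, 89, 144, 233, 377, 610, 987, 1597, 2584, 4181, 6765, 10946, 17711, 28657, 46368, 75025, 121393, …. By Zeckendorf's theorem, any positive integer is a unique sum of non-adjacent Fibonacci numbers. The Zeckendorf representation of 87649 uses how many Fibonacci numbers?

Greedily peel off the largest Fibonacci term at each step:
87649 − 75025 = 12624
12624 − 10946 = 1678
1678 − 1597 = 81
81 − 55 = 26
26 − 21 = 5
5 − 5 = 0
87649 = 75025 + 10946 + 1597 + 55 + 21 + 5, which has 6 terms.

6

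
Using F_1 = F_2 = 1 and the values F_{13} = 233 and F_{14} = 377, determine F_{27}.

196418

By F_{2k+1} = F_k² + F_{k+1}²: F_{27} = 233² + 377² = 54289 + 142129 = 196418.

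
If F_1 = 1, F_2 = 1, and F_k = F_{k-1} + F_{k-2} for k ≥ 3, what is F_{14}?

Iterating the recurrence up to F_{6} = 8 and F_{5} = 5:
F_{7} = F_{6} + F_{5} = 8 + 5 = 13
F_{8} = F_{7} + F_{6} = 13 + 8 = 21
F_{9} = F_{8} + F_{7} = 21 + 13 = 34
F_{10} = F_{9} + F_{8} = 34 + 21 = 55
F_{11} = F_{10} + F_{9} = 55 + 34 = 89
F_{12} = F_{11} + F_{10} = 89 + 55 = 144
F_{13} = F_{12} + F_{11} = 144 + 89 = 233
F_{14} = F_{13} + F_{12} = 233 + 144 = 377

377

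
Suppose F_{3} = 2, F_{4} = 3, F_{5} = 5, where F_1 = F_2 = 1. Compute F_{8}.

21

By the addition formula F_{m+n} = F_m F_{n+1} + F_{m−1} F_n with m=4, n=4: F_{8} = 3·5 + 2·3 = 15 + 6 = 21.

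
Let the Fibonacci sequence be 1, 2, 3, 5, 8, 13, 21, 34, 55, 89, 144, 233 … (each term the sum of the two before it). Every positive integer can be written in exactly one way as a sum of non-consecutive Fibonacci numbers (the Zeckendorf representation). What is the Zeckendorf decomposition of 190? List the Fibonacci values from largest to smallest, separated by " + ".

144 + 34 + 8 + 3 + 1

take 144 (≤ 190); 190 − 144 = 46
take 34 (≤ 46); 46 − 34 = 12
take 8 (≤ 12); 12 − 8 = 4
take 3 (≤ 4); 4 − 3 = 1
take 1 (≤ 1); 1 − 1 = 0
So 190 = 144 + 34 + 8 + 3 + 1, with no two terms consecutive in the sequence.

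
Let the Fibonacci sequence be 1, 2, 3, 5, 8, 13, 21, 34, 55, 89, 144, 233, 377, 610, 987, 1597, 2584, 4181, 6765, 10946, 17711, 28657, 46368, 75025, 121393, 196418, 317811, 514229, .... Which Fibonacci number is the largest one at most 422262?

317811

317811 ≤ 422262 < 514229, so the largest Fibonacci number not exceeding 422262 is 317811.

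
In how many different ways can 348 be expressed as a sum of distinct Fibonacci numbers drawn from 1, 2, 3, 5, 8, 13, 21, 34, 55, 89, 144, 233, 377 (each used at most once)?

12

Starting from the Zeckendorf form and repeatedly splitting a term F_k into F_{k−1} + F_{k−2} (when neither is already used) reaches every representation.
348 = 233+89+21+5 = 233+89+21+3+2 = 233+89+13+8+5 = … (9 more), for 12 in all.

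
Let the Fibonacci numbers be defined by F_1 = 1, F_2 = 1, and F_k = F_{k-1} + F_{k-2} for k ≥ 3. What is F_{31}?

Iterating the recurrence up to F_{24} = 46368 and F_{23} = 28657:
F_{25} = F_{24} + F_{23} = 46368 + 28657 = 75025
F_{26} = F_{25} + F_{24} = 75025 + 46368 = 121393
F_{27} = F_{26} + F_{25} = 121393 + 75025 = 196418
F_{28} = F_{27} + F_{26} = 196418 + 121393 = 317811
F_{29} = F_{28} + F_{27} = 317811 + 196418 = 514229
F_{30} = F_{29} + F_{28} = 514229 + 317811 = 832040
F_{31} = F_{30} + F_{29} = 832040 + 514229 = 1346269

1346269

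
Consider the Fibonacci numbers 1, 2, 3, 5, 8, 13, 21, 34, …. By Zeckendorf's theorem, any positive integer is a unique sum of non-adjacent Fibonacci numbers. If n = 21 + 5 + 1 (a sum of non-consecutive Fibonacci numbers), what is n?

21 + 5 + 1 = 27.

27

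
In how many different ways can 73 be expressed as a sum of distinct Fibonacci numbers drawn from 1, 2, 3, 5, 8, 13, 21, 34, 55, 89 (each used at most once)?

Starting from the Zeckendorf form and repeatedly splitting a term F_k into F_{k−1} + F_{k−2} (when neither is already used) reaches every representation.
73 = 55+13+5 = 55+13+3+2 = 34+21+13+5 = 55+8+5+3+2 = 34+21+13+3+2 = … (1 more), for 6 in all.

6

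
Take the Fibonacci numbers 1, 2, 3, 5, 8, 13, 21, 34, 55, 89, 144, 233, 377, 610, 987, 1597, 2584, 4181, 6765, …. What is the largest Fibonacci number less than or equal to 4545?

4181

4181 ≤ 4545 < 6765, so the largest Fibonacci number not exceeding 4545 is 4181.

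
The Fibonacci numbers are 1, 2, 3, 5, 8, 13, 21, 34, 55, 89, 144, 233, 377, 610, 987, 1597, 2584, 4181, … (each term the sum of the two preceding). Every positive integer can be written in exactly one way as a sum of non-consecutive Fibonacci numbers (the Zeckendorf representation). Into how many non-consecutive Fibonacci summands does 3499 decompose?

7

Greedy algorithm:
3499 − 2584 = 915
915 − 610 = 305
305 − 233 = 72
72 − 55 = 17
17 − 13 = 4
4 − 3 = 1
1 − 1 = 0
3499 = 2584 + 610 + 233 + 55 + 13 + 3 + 1, which has 7 terms.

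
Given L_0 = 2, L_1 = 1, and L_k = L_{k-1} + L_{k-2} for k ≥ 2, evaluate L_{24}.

103682

Iterating the recurrence up to L_{16} = 2207 and L_{15} = 1364:
L_{17} = L_{16} + L_{15} = 2207 + 1364 = 3571
L_{18} = L_{17} + L_{16} = 3571 + 2207 = 5778
L_{19} = L_{18} + L_{17} = 5778 + 3571 = 9349
L_{20} = L_{19} + L_{18} = 9349 + 5778 = 15127
L_{21} = L_{20} + L_{19} = 15127 + 9349 = 24476
L_{22} = L_{21} + L_{20} = 24476 + 15127 = 39603
L_{23} = L_{22} + L_{21} = 39603 + 24476 = 64079
L_{24} = L_{23} + L_{22} = 64079 + 39603 = 103682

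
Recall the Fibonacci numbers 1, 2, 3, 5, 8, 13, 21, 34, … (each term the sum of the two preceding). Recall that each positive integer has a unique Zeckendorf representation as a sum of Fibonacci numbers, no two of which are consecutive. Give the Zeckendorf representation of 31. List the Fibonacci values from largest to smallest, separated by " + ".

Repeatedly subtract the largest Fibonacci number that fits:
subtract 21 from 31: 10 remains
subtract 8 from 10: 2 remains
subtract 2 from 2: 0 remains
So 31 = 21 + 8 + 2, with no two terms consecutive in the sequence.

21 + 8 + 2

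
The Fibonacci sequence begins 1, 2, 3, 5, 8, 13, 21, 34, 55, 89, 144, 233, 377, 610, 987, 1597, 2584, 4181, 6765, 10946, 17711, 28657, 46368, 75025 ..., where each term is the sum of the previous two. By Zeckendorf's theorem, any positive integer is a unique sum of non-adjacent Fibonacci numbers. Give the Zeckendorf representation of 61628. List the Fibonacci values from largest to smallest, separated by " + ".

46368 + 10946 + 4181 + 89 + 34 + 8 + 2

61628 − 46368 = 15260
15260 − 10946 = 4314
4314 − 4181 = 133
133 − 89 = 44
44 − 34 = 10
10 − 8 = 2
2 − 2 = 0
So 61628 = 46368 + 10946 + 4181 + 89 + 34 + 8 + 2, with no two terms consecutive in the sequence.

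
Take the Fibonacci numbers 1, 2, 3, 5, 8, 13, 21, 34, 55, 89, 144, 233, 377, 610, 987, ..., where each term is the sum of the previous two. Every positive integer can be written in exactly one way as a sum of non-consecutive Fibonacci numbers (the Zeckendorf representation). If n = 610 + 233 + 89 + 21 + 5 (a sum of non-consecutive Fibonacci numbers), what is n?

610 + 233 + 89 + 21 + 5 = 958.

958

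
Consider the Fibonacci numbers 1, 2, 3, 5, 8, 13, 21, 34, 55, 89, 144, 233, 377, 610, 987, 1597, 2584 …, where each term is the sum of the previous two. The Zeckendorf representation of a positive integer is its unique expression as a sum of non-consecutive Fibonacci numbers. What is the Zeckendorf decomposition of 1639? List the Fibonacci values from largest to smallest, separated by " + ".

1597 + 34 + 8

Greedily peel off the largest Fibonacci term at each step:
subtract 1597 from 1639: 42 remains
subtract 34 from 42: 8 remains
subtract 8 from 8: 0 remains
So 1639 = 1597 + 34 + 8, with no two terms consecutive in the sequence.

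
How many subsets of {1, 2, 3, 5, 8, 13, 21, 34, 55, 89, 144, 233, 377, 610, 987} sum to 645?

15

Each representation comes from the Zeckendorf form by replacing some F_k with F_{k−1} + F_{k−2} where possible.
645 = 610+34+1 = 610+21+13+1 = 377+233+34+1 = 610+21+8+5+1 = … (11 more), for 15 in all.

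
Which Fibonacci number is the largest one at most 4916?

4181

4181 ≤ 4916 < 6765, so the largest Fibonacci number not exceeding 4916 is 4181.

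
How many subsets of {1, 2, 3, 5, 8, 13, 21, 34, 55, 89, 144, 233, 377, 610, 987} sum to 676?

676 = 610+55+8+3 = 610+55+8+2+1 = 610+34+21+8+3 = 377+233+55+8+3 = … (17 more), for 21 in all.

21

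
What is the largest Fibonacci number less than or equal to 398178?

317811

317811 ≤ 398178 < 514229, so the largest Fibonacci number not exceeding 398178 is 317811.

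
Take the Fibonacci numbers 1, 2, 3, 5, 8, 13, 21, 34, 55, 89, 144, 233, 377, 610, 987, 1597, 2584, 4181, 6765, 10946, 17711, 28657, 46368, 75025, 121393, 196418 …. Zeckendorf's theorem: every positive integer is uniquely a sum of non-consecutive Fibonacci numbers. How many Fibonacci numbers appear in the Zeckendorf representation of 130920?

5

Greedy algorithm:
130920: greatest Fibonacci not exceeding it is 121393, leaving 9527
9527: greatest Fibonacci not exceeding it is 6765, leaving 2762
2762: greatest Fibonacci not exceeding it is 2584, leaving 178
178: greatest Fibonacci not exceeding it is 144, leaving 34
34: greatest Fibonacci not exceeding it is 34, leaving 0
130920 = 121393 + 6765 + 2584 + 144 + 34, which has 5 terms.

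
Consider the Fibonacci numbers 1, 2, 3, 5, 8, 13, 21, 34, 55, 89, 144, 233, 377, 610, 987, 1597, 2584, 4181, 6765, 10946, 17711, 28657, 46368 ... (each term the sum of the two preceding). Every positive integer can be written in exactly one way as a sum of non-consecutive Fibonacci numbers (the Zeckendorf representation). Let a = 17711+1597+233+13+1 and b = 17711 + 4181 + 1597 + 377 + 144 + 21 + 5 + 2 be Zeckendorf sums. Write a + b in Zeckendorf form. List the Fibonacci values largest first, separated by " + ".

28657 + 10946 + 2584 + 987 + 377 + 34 + 8

The two numbers are 19555 and 24038, so their sum is 43593.
Greedy algorithm:
largest Fibonacci ≤ 43593 is 28657; 43593 − 28657 = 14936
largest Fibonacci ≤ 14936 is 10946; 14936 − 10946 = 3990
largest Fibonacci ≤ 3990 is 2584; 3990 − 2584 = 1406
largest Fibonacci ≤ 1406 is 987; 1406 − 987 = 419
largest Fibonacci ≤ 419 is 377; 419 − 377 = 42
largest Fibonacci ≤ 42 is 34; 42 − 34 = 8
largest Fibonacci ≤ 8 is 8; 8 − 8 = 0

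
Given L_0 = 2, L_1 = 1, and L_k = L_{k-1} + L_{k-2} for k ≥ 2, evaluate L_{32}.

4870847

Iterating the recurrence up to L_{25} = 167761 and L_{24} = 103682:
L_{26} = L_{25} + L_{24} = 167761 + 103682 = 271443
L_{27} = L_{26} + L_{25} = 271443 + 167761 = 439204
L_{28} = L_{27} + L_{26} = 439204 + 271443 = 710647
L_{29} = L_{28} + L_{27} = 710647 + 439204 = 1149851
L_{30} = L_{29} + L_{28} = 1149851 + 710647 = 1860498
L_{31} = L_{30} + L_{29} = 1860498 + 1149851 = 3010349
L_{32} = L_{31} + L_{30} = 3010349 + 1860498 = 4870847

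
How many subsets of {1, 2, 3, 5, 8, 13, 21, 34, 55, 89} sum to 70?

70 = 55+13+2 = 55+8+5+2 = 34+21+13+2 = … (1 more), for 4 in all.

4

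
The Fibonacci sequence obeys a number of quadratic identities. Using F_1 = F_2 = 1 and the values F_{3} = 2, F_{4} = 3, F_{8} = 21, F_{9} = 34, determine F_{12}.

144

By the addition formula F_{m+n} = F_m F_{n+1} + F_{m−1} F_n with m=4, n=8: F_{12} = 3·34 + 2·21 = 102 + 42 = 144.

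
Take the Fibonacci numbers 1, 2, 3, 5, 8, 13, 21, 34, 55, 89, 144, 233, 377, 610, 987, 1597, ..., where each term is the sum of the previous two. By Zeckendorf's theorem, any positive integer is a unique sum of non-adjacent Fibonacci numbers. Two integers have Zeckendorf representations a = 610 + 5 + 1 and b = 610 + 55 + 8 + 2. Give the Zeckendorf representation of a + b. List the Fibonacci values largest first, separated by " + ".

987 + 233 + 55 + 13 + 3

The two numbers are 616 and 675, so their sum is 1291.
Repeatedly subtract the largest Fibonacci number that fits:
subtract 987 from 1291: 304 remains
subtract 233 from 304: 71 remains
subtract 55 from 71: 16 remains
subtract 13 from 16: 3 remains
subtract 3 from 3: 0 remains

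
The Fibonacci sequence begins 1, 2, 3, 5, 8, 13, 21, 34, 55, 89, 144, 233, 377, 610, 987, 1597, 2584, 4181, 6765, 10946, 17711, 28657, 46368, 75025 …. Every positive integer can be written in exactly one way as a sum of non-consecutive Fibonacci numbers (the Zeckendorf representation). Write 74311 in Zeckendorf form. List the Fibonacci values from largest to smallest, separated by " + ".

Repeatedly subtract the largest Fibonacci number that fits:
46368 ≤ 74311 < 75025, so take 46368; remainder 27943
17711 ≤ 27943 < 28657, so take 17711; remainder 10232
6765 ≤ 10232 < 10946, so take 6765; remainder 3467
2584 ≤ 3467 < 4181, so take 2584; remainder 883
610 ≤ 883 < 987, so take 610; remainder 273
233 ≤ 273 < 377, so take 233; remainder 40
34 ≤ 40 < 55, so take 34; remainder 6
5 ≤ 6 < 8, so take 5; remainder 1
1 ≤ 1 < 2, so take 1; remainder 0
So 74311 = 46368 + 17711 + 6765 + 2584 + 610 + 233 + 34 + 5 + 1, with no two terms consecutive in the sequence.

46368 + 17711 + 6765 + 2584 + 610 + 233 + 34 + 5 + 1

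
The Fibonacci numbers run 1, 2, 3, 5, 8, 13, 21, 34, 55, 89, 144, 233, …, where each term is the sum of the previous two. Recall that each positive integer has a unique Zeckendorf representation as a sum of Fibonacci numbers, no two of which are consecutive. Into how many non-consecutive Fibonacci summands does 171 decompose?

4

171: greatest Fibonacci not exceeding it is 144, leaving 27
27: greatest Fibonacci not exceeding it is 21, leaving 6
6: greatest Fibonacci not exceeding it is 5, leaving 1
1: greatest Fibonacci not exceeding it is 1, leaving 0
171 = 144 + 21 + 5 + 1, which has 4 terms.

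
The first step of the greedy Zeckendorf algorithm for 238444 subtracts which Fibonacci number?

196418

196418 ≤ 238444 < 317811, so the largest Fibonacci number not exceeding 238444 is 196418.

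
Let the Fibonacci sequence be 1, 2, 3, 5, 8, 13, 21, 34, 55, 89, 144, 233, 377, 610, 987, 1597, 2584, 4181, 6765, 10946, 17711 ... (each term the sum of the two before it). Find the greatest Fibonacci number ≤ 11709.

10946 ≤ 11709 < 17711, so the largest Fibonacci number not exceeding 11709 is 10946.

10946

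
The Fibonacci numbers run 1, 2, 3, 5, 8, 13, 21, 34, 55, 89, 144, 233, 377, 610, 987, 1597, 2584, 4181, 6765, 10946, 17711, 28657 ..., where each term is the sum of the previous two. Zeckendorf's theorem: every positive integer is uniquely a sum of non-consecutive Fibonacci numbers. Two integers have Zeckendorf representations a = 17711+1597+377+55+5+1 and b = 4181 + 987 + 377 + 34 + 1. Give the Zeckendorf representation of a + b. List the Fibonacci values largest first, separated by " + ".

The two numbers are 19746 and 5580, so their sum is 25326.
Repeatedly subtract the largest Fibonacci number that fits:
25326: greatest Fibonacci not exceeding it is 17711, leaving 7615
7615: greatest Fibonacci not exceeding it is 6765, leaving 850
850: greatest Fibonacci not exceeding it is 610, leaving 240
240: greatest Fibonacci not exceeding it is 233, leaving 7
7: greatest Fibonacci not exceeding it is 5, leaving 2
2: greatest Fibonacci not exceeding it is 2, leaving 0

17711 + 6765 + 610 + 233 + 5 + 2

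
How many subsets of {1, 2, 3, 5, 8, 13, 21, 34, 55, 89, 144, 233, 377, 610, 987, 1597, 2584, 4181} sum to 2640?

Starting from the Zeckendorf form and repeatedly splitting a term F_k into F_{k−1} + F_{k−2} (when neither is already used) reaches every representation.
2640 = 2584+55+1 = 2584+34+21+1 = 1597+987+55+1 = 2584+34+13+8+1 = 1597+987+34+21+1 = … (14 more), for 19 in all.

19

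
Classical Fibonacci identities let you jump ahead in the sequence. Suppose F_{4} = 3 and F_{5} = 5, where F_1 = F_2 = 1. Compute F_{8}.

By the doubling identity F_{2k} = F_k(2F_{k+1} − F_k): F_{8} = 3·(2·5 − 3) = 3·7 = 21.

21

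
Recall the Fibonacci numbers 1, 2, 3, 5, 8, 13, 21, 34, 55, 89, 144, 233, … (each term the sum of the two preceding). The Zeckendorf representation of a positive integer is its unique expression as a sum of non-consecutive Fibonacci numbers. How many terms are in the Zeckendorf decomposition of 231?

5

subtract 144 from 231: 87 remains
subtract 55 from 87: 32 remains
subtract 21 from 32: 11 remains
subtract 8 from 11: 3 remains
subtract 3 from 3: 0 remains
231 = 144 + 55 + 21 + 8 + 3, which has 5 terms.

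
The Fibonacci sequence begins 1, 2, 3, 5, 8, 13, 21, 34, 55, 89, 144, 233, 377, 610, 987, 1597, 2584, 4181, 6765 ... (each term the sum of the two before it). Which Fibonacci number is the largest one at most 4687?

4181

4181 ≤ 4687 < 6765, so the largest Fibonacci number not exceeding 4687 is 4181.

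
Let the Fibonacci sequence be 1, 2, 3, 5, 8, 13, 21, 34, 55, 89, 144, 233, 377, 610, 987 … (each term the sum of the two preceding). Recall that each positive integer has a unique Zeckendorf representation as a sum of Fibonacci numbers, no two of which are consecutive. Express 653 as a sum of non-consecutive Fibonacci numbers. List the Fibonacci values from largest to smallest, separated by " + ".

610 + 34 + 8 + 1

take 610 (≤ 653); 653 − 610 = 43
take 34 (≤ 43); 43 − 34 = 9
take 8 (≤ 9); 9 − 8 = 1
take 1 (≤ 1); 1 − 1 = 0
So 653 = 610 + 34 + 8 + 1, with no two terms consecutive in the sequence.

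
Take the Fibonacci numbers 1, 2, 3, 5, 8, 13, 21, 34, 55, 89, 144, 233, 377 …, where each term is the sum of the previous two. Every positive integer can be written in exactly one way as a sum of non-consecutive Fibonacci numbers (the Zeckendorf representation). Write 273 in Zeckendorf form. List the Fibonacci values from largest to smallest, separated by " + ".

233 + 34 + 5 + 1

233 ≤ 273 < 377, so take 233; remainder 40
34 ≤ 40 < 55, so take 34; remainder 6
5 ≤ 6 < 8, so take 5; remainder 1
1 ≤ 1 < 2, so take 1; remainder 0
So 273 = 233 + 34 + 5 + 1, with no two terms consecutive in the sequence.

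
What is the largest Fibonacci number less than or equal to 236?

233

233 ≤ 236 < 377, so the largest Fibonacci number not exceeding 236 is 233.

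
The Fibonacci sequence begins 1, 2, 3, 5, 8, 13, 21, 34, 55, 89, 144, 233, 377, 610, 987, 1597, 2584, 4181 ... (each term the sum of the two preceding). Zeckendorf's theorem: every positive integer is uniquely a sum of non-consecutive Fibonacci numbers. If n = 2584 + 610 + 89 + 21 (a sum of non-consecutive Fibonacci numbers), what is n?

3304

2584 + 610 + 89 + 21 = 3304.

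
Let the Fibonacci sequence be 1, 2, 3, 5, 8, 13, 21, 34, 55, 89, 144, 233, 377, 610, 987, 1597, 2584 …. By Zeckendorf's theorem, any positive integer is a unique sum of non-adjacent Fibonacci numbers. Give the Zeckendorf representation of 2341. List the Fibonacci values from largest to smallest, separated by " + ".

1597 + 610 + 89 + 34 + 8 + 3

Greedy algorithm:
1597 ≤ 2341 < 2584, so take 1597; remainder 744
610 ≤ 744 < 987, so take 610; remainder 134
89 ≤ 134 < 144, so take 89; remainder 45
34 ≤ 45 < 55, so take 34; remainder 11
8 ≤ 11 < 13, so take 8; remainder 3
3 ≤ 3 < 5, so take 3; remainder 0
So 2341 = 1597 + 610 + 89 + 34 + 8 + 3, with no two terms consecutive in the sequence.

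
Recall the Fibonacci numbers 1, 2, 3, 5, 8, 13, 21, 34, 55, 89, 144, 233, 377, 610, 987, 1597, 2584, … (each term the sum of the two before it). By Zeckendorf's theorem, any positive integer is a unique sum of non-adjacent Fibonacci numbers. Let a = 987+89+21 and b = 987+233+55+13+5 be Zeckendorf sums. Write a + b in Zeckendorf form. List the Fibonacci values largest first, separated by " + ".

1597 + 610 + 144 + 34 + 5

The two numbers are 1097 and 1293, so their sum is 2390.
2390: greatest Fibonacci not exceeding it is 1597, leaving 793
793: greatest Fibonacci not exceeding it is 610, leaving 183
183: greatest Fibonacci not exceeding it is 144, leaving 39
39: greatest Fibonacci not exceeding it is 34, leaving 5
5: greatest Fibonacci not exceeding it is 5, leaving 0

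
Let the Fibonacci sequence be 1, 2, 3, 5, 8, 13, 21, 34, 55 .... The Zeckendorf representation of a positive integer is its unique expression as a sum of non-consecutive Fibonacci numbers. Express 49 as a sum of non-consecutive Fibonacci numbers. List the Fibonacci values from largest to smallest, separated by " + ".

Greedy algorithm:
subtract 34 from 49: 15 remains
subtract 13 from 15: 2 remains
subtract 2 from 2: 0 remains
So 49 = 34 + 13 + 2, with no two terms consecutive in the sequence.

34 + 13 + 2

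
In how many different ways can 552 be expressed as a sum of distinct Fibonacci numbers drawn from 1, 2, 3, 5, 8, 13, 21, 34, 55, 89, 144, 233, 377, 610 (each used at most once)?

11

Each representation comes from the Zeckendorf form by replacing some F_k with F_{k−1} + F_{k−2} where possible.
552 = 377+144+21+8+2 = 377+144+21+5+3+2 = 377+89+55+21+8+2 = 377+144+13+8+5+3+2 = 377+89+55+21+5+3+2 = … (6 more), for 11 in all.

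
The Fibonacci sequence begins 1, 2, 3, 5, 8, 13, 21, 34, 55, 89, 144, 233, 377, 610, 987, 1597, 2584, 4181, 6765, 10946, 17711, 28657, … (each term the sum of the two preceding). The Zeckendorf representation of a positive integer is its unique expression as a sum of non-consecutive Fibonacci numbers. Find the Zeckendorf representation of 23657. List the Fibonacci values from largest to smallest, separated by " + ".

23657 − 17711 = 5946
5946 − 4181 = 1765
1765 − 1597 = 168
168 − 144 = 24
24 − 21 = 3
3 − 3 = 0
So 23657 = 17711 + 4181 + 1597 + 144 + 21 + 3, with no two terms consecutive in the sequence.

17711 + 4181 + 1597 + 144 + 21 + 3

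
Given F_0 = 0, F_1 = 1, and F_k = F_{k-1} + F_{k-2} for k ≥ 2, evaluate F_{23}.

28657

Iterating the recurrence up to F_{19} = 4181 and F_{18} = 2584:
F_{20} = F_{19} + F_{18} = 4181 + 2584 = 6765
F_{21} = F_{20} + F_{19} = 6765 + 4181 = 10946
F_{22} = F_{21} + F_{20} = 10946 + 6765 = 17711
F_{23} = F_{22} + F_{21} = 17711 + 10946 = 28657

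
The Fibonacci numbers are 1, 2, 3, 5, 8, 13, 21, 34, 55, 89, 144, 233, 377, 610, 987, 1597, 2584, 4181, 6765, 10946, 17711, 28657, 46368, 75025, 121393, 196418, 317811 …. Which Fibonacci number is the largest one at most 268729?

196418 ≤ 268729 < 317811, so the largest Fibonacci number not exceeding 268729 is 196418.

196418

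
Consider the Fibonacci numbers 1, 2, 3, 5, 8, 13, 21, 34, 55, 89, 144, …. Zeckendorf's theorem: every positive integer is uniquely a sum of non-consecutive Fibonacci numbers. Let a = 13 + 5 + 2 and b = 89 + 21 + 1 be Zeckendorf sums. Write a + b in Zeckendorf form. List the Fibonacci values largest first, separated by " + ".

The two numbers are 20 and 111, so their sum is 131.
largest Fibonacci ≤ 131 is 89; 131 − 89 = 42
largest Fibonacci ≤ 42 is 34; 42 − 34 = 8
largest Fibonacci ≤ 8 is 8; 8 − 8 = 0

89 + 34 + 8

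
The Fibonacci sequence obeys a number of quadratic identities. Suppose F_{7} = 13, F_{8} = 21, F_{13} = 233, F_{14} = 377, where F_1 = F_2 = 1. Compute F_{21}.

By the addition formula F_{m+n} = F_m F_{n+1} + F_{m−1} F_n with m=8, n=13: F_{21} = 21·377 + 13·233 = 7917 + 3029 = 10946.

10946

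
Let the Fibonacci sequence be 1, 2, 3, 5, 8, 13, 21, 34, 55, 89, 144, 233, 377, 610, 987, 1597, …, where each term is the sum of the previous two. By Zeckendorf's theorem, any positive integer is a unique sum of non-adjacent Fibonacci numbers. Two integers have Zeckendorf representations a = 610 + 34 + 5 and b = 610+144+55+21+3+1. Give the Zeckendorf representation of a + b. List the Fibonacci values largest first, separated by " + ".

987 + 377 + 89 + 21 + 8 + 1

The two numbers are 649 and 834, so their sum is 1483.
1483 − 987 = 496
496 − 377 = 119
119 − 89 = 30
30 − 21 = 9
9 − 8 = 1
1 − 1 = 0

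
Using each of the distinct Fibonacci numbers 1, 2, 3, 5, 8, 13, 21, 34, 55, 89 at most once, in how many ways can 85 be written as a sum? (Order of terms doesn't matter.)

Starting from the Zeckendorf form and repeatedly splitting a term F_k into F_{k−1} + F_{k−2} (when neither is already used) reaches every representation.
85 = 55+21+8+1 = 55+21+5+3+1 = 55+13+8+5+3+1 = 34+21+13+8+5+3+1 — 4 representations.

4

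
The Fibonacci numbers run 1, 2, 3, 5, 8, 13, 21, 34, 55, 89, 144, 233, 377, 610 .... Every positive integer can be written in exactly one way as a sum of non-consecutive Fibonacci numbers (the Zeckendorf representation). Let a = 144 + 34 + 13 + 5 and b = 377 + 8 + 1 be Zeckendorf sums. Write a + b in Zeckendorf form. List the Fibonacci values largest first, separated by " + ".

377 + 144 + 55 + 5 + 1

The two numbers are 196 and 386, so their sum is 582.
Greedy algorithm:
582 − 377 = 205
205 − 144 = 61
61 − 55 = 6
6 − 5 = 1
1 − 1 = 0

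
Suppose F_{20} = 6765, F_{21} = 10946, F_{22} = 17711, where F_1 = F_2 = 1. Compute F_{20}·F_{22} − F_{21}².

6765·17711 − 10946² = 119814915 − 119814916 = -1. (Cassini's identity: F_{k−1}F_{k+1} − F_k² = (−1)^k.)

-1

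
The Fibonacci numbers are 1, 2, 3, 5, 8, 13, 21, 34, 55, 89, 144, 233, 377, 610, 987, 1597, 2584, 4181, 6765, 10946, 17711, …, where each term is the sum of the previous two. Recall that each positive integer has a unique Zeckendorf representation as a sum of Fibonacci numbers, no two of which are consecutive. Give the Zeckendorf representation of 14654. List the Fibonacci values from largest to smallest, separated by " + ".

Greedily peel off the largest Fibonacci term at each step:
14654 − 10946 = 3708
3708 − 2584 = 1124
1124 − 987 = 137
137 − 89 = 48
48 − 34 = 14
14 − 13 = 1
1 − 1 = 0
So 14654 = 10946 + 2584 + 987 + 89 + 34 + 13 + 1, with no two terms consecutive in the sequence.

10946 + 2584 + 987 + 89 + 34 + 13 + 1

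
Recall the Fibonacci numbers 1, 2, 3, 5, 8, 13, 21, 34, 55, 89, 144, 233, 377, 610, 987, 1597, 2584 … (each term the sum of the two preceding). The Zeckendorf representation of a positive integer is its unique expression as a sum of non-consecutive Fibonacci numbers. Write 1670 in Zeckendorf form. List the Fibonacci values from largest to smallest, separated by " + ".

Repeatedly subtract the largest Fibonacci number that fits:
subtract 1597 from 1670: 73 remains
subtract 55 from 73: 18 remains
subtract 13 from 18: 5 remains
subtract 5 from 5: 0 remains
So 1670 = 1597 + 55 + 13 + 5, with no two terms consecutive in the sequence.

1597 + 55 + 13 + 5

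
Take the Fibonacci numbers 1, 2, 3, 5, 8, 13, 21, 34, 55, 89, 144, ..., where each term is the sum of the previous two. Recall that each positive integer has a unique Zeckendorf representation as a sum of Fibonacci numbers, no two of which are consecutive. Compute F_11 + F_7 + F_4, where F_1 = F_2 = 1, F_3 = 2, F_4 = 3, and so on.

105

F_11 + F_7 + F_4 = 89 + 13 + 3 = 105.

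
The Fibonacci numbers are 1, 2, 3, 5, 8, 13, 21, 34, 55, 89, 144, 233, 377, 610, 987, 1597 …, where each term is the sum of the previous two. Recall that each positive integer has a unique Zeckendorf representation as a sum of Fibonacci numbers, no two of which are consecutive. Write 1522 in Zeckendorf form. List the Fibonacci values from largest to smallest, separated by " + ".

largest Fibonacci ≤ 1522 is 987; 1522 − 987 = 535
largest Fibonacci ≤ 535 is 377; 535 − 377 = 158
largest Fibonacci ≤ 158 is 144; 158 − 144 = 14
largest Fibonacci ≤ 14 is 13; 14 − 13 = 1
largest Fibonacci ≤ 1 is 1; 1 − 1 = 0
So 1522 = 987 + 377 + 144 + 13 + 1, with no two terms consecutive in the sequence.

987 + 377 + 144 + 13 + 1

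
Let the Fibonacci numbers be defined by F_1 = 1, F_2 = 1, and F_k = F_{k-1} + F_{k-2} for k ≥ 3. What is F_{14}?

377

Iterating the recurrence up to F_{6} = 8 and F_{5} = 5:
F_{7} = F_{6} + F_{5} = 8 + 5 = 13
F_{8} = F_{7} + F_{6} = 13 + 8 = 21
F_{9} = F_{8} + F_{7} = 21 + 13 = 34
F_{10} = F_{9} + F_{8} = 34 + 21 = 55
F_{11} = F_{10} + F_{9} = 55 + 34 = 89
F_{12} = F_{11} + F_{10} = 89 + 55 = 144
F_{13} = F_{12} + F_{11} = 144 + 89 = 233
F_{14} = F_{13} + F_{12} = 233 + 144 = 377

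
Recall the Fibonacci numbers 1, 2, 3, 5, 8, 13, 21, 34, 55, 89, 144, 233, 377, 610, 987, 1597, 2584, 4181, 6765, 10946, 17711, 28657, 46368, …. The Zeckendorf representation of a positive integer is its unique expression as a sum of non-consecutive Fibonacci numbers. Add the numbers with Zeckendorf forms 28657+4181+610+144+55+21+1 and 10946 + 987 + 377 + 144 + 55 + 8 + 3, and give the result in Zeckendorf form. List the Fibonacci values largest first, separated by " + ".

The two numbers are 33669 and 12520, so their sum is 46189.
Greedily peel off the largest Fibonacci term at each step:
46189: greatest Fibonacci not exceeding it is 28657, leaving 17532
17532: greatest Fibonacci not exceeding it is 10946, leaving 6586
6586: greatest Fibonacci not exceeding it is 4181, leaving 2405
2405: greatest Fibonacci not exceeding it is 1597, leaving 808
808: greatest Fibonacci not exceeding it is 610, leaving 198
198: greatest Fibonacci not exceeding it is 144, leaving 54
54: greatest Fibonacci not exceeding it is 34, leaving 20
20: greatest Fibonacci not exceeding it is 13, leaving 7
7: greatest Fibonacci not exceeding it is 5, leaving 2
2: greatest Fibonacci not exceeding it is 2, leaving 0

28657 + 10946 + 4181 + 1597 + 610 + 144 + 34 + 13 + 5 + 2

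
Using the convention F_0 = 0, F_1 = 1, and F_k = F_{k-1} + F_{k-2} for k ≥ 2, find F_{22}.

17711

Iterating the recurrence up to F_{15} = 610 and F_{14} = 377:
F_{16} = F_{15} + F_{14} = 610 + 377 = 987
F_{17} = F_{16} + F_{15} = 987 + 610 = 1597
F_{18} = F_{17} + F_{16} = 1597 + 987 = 2584
F_{19} = F_{18} + F_{17} = 2584 + 1597 = 4181
F_{20} = F_{19} + F_{18} = 4181 + 2584 = 6765
F_{21} = F_{20} + F_{19} = 6765 + 4181 = 10946
F_{22} = F_{21} + F_{20} = 10946 + 6765 = 17711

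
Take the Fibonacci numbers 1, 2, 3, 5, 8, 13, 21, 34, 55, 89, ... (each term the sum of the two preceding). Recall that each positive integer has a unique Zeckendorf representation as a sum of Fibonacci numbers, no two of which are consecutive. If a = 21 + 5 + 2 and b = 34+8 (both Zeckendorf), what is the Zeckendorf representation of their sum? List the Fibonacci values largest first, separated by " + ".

The two numbers are 28 and 42, so their sum is 70.
Greedily peel off the largest Fibonacci term at each step:
largest Fibonacci ≤ 70 is 55; 70 − 55 = 15
largest Fibonacci ≤ 15 is 13; 15 − 13 = 2
largest Fibonacci ≤ 2 is 2; 2 − 2 = 0

55 + 13 + 2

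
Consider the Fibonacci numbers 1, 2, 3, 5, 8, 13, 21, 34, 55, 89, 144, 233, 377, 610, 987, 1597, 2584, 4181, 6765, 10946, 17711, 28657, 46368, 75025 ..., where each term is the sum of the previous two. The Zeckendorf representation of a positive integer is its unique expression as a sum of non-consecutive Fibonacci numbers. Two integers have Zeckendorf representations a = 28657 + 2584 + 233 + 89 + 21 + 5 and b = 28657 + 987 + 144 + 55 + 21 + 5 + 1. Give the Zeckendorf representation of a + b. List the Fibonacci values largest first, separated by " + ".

The two numbers are 31589 and 29870, so their sum is 61459.
largest Fibonacci ≤ 61459 is 46368; 61459 − 46368 = 15091
largest Fibonacci ≤ 15091 is 10946; 15091 − 10946 = 4145
largest Fibonacci ≤ 4145 is 2584; 4145 − 2584 = 1561
largest Fibonacci ≤ 1561 is 987; 1561 − 987 = 574
largest Fibonacci ≤ 574 is 377; 574 − 377 = 197
largest Fibonacci ≤ 197 is 144; 197 − 144 = 53
largest Fibonacci ≤ 53 is 34; 53 − 34 = 19
largest Fibonacci ≤ 19 is 13; 19 − 13 = 6
largest Fibonacci ≤ 6 is 5; 6 − 5 = 1
largest Fibonacci ≤ 1 is 1; 1 − 1 = 0

46368 + 10946 + 2584 + 987 + 377 + 144 + 34 + 13 + 5 + 1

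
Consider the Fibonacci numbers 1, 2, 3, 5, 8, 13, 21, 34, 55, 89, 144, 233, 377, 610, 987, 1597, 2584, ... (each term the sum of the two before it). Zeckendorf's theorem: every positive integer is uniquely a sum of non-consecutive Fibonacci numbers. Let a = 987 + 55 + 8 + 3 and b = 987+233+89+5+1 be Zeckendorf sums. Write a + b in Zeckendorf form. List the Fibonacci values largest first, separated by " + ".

The two numbers are 1053 and 1315, so their sum is 2368.
take 1597 (≤ 2368); 2368 − 1597 = 771
take 610 (≤ 771); 771 − 610 = 161
take 144 (≤ 161); 161 − 144 = 17
take 13 (≤ 17); 17 − 13 = 4
take 3 (≤ 4); 4 − 3 = 1
take 1 (≤ 1); 1 − 1 = 0

1597 + 610 + 144 + 13 + 3 + 1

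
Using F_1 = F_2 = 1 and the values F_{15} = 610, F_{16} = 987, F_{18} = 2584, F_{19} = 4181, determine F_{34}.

5702887

By the addition formula F_{m+n} = F_m F_{n+1} + F_{m−1} F_n with m=16, n=18: F_{34} = 987·4181 + 610·2584 = 4126647 + 1576240 = 5702887.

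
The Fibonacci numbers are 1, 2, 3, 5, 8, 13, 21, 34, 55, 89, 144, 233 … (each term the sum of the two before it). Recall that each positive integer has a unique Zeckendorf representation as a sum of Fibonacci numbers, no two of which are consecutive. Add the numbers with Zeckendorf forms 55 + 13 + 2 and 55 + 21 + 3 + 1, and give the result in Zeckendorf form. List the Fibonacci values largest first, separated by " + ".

144 + 5 + 1

The two numbers are 70 and 80, so their sum is 150.
Greedily peel off the largest Fibonacci term at each step:
150 − 144 = 6
6 − 5 = 1
1 − 1 = 0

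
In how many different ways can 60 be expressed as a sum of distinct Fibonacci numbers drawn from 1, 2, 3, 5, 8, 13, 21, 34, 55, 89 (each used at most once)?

Starting from the Zeckendorf form and repeatedly splitting a term F_k into F_{k−1} + F_{k−2} (when neither is already used) reaches every representation.
60 = 55+5 = 55+3+2 = 34+21+5 = 34+21+3+2 = 34+13+8+5 = … (1 more), for 6 in all.

6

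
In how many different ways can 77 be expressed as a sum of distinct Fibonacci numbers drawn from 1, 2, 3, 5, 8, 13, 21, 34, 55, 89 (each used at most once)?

5

77 = 55+21+1 = 55+13+8+1 = 55+13+5+3+1 = 34+21+13+8+1 = … (1 more), for 5 in all.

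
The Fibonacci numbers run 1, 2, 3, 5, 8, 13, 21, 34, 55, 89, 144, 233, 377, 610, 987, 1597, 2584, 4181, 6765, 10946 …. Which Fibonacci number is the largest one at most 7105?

6765

6765 ≤ 7105 < 10946, so the largest Fibonacci number not exceeding 7105 is 6765.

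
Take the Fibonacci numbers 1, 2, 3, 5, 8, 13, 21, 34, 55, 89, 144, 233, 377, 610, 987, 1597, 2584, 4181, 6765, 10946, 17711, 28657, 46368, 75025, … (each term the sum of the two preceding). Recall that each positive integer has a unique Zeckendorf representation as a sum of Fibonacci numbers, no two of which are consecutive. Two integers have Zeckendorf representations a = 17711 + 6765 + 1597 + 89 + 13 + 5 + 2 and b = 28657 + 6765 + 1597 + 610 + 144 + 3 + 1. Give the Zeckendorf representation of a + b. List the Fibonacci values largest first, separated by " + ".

The two numbers are 26182 and 37777, so their sum is 63959.
Greedy algorithm:
63959: greatest Fibonacci not exceeding it is 46368, leaving 17591
17591: greatest Fibonacci not exceeding it is 10946, leaving 6645
6645: greatest Fibonacci not exceeding it is 4181, leaving 2464
2464: greatest Fibonacci not exceeding it is 1597, leaving 867
867: greatest Fibonacci not exceeding it is 610, leaving 257
257: greatest Fibonacci not exceeding it is 233, leaving 24
24: greatest Fibonacci not exceeding it is 21, leaving 3
3: greatest Fibonacci not exceeding it is 3, leaving 0

46368 + 10946 + 4181 + 1597 + 610 + 233 + 21 + 3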